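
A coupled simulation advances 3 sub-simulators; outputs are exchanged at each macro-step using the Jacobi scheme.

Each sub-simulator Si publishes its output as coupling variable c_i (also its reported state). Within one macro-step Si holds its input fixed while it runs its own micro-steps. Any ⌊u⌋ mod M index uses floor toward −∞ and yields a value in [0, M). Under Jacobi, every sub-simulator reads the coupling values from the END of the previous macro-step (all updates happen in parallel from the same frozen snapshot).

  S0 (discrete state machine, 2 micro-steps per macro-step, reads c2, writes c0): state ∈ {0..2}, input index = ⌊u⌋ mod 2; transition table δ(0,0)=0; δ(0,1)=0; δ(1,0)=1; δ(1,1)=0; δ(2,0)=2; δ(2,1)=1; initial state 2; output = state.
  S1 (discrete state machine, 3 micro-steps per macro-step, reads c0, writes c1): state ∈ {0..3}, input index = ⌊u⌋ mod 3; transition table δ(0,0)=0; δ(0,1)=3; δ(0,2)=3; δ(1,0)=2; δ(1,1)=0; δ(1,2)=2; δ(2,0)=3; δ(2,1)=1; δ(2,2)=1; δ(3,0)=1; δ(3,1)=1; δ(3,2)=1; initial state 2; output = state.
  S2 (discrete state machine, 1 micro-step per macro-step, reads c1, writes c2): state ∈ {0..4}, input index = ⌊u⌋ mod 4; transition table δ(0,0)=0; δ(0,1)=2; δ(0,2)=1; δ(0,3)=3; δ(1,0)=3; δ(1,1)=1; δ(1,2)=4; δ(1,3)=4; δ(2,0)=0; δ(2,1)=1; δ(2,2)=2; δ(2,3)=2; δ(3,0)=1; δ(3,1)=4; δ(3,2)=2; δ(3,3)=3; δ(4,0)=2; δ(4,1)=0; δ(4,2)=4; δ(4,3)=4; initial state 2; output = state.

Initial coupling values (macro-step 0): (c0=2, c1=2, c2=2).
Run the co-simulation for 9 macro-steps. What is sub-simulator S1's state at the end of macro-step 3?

S1 state at macro-step 3 = 1

macro 1: S0 reads c2=2 → after 2×micro: 2; S1 reads c0=2 → after 3×micro: 1; S2 reads c1=2 → after 1×micro: 2 ⇒ (c0=2, c1=1, c2=2)
macro 2: S0 reads c2=2 → after 2×micro: 2; S1 reads c0=2 → after 3×micro: 2; S2 reads c1=1 → after 1×micro: 1 ⇒ (c0=2, c1=2, c2=1)
macro 3: S0 reads c2=1 → after 2×micro: 0; S1 reads c0=2 → after 3×micro: 1; S2 reads c1=2 → after 1×micro: 4 ⇒ (c0=0, c1=1, c2=4)
macro 4: S0 reads c2=4 → after 2×micro: 0; S1 reads c0=0 → after 3×micro: 1; S2 reads c1=1 → after 1×micro: 0 ⇒ (c0=0, c1=1, c2=0)
macro 5: S0 reads c2=0 → after 2×micro: 0; S1 reads c0=0 → after 3×micro: 1; S2 reads c1=1 → after 1×micro: 2 ⇒ (c0=0, c1=1, c2=2)
macro 6: S0 reads c2=2 → after 2×micro: 0; S1 reads c0=0 → after 3×micro: 1; S2 reads c1=1 → after 1×micro: 1 ⇒ (c0=0, c1=1, c2=1)
macro 7: S0 reads c2=1 → after 2×micro: 0; S1 reads c0=0 → after 3×micro: 1; S2 reads c1=1 → after 1×micro: 1 ⇒ (c0=0, c1=1, c2=1)
macro 8: S0 reads c2=1 → after 2×micro: 0; S1 reads c0=0 → after 3×micro: 1; S2 reads c1=1 → after 1×micro: 1 ⇒ (c0=0, c1=1, c2=1)
macro 9: S0 reads c2=1 → after 2×micro: 0; S1 reads c0=0 → after 3×micro: 1; S2 reads c1=1 → after 1×micro: 1 ⇒ (c0=0, c1=1, c2=1)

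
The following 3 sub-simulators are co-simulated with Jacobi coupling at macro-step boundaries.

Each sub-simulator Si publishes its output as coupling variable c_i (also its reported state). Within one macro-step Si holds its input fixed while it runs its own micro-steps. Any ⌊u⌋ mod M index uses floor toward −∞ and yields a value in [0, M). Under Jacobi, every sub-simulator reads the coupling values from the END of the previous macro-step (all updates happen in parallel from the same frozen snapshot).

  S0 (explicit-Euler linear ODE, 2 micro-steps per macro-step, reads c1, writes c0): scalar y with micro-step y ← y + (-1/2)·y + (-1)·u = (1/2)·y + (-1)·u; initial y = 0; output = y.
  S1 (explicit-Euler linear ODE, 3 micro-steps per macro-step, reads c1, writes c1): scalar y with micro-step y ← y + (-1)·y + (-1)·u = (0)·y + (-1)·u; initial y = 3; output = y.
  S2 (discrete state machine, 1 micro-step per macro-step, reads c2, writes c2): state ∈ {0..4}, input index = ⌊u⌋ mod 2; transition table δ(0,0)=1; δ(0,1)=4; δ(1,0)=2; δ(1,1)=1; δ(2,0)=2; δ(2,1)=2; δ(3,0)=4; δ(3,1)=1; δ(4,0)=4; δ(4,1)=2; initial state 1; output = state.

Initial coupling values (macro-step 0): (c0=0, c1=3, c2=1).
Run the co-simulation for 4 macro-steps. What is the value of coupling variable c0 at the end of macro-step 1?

macro 1: S0 reads c1=3 → after 2×micro: -9/2; S1 reads c1=3 → after 3×micro: -3; S2 reads c2=1 → after 1×micro: 1 ⇒ (c0=-9/2, c1=-3, c2=1)
macro 2: S0 reads c1=-3 → after 2×micro: 27/8; S1 reads c1=-3 → after 3×micro: 3; S2 reads c2=1 → after 1×micro: 1 ⇒ (c0=27/8, c1=3, c2=1)
macro 3: S0 reads c1=3 → after 2×micro: -117/32; S1 reads c1=3 → after 3×micro: -3; S2 reads c2=1 → after 1×micro: 1 ⇒ (c0=-117/32, c1=-3, c2=1)
macro 4: S0 reads c1=-3 → after 2×micro: 459/128; S1 reads c1=-3 → after 3×micro: 3; S2 reads c2=1 → after 1×micro: 1 ⇒ (c0=459/128, c1=3, c2=1)

c0 at macro-step 1 = -9/2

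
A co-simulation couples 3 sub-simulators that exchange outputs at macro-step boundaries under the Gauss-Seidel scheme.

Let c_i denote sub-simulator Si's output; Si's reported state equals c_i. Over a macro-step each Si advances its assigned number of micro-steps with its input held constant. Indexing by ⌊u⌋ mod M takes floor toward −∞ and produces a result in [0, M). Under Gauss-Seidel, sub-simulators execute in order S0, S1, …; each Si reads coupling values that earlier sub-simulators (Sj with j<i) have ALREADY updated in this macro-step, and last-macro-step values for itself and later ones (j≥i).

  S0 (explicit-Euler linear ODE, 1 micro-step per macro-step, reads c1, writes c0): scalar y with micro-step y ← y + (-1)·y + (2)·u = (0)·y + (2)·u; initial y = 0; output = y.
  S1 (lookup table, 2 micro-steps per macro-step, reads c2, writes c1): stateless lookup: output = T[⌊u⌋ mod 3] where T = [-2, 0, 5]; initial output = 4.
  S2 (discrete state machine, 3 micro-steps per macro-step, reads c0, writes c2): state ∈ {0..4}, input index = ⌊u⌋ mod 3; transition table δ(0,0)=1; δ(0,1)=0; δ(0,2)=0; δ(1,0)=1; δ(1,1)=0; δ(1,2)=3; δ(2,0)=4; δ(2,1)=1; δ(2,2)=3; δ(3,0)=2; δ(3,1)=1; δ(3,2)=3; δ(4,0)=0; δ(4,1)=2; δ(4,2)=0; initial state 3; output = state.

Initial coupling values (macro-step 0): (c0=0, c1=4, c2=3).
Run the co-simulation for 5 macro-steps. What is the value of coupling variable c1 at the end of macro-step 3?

c1 at macro-step 3 = -2

macro 1: S0 reads c1=4 → after 1×micro: 8; S1 reads c2=3 → after 2×micro: -2; S2 reads c0=8 → after 3×micro: 3 ⇒ (c0=8, c1=-2, c2=3)
macro 2: S0 reads c1=-2 → after 1×micro: -4; S1 reads c2=3 → after 2×micro: -2; S2 reads c0=-4 → after 3×micro: 3 ⇒ (c0=-4, c1=-2, c2=3)
macro 3: S0 reads c1=-2 → after 1×micro: -4; S1 reads c2=3 → after 2×micro: -2; S2 reads c0=-4 → after 3×micro: 3 ⇒ (c0=-4, c1=-2, c2=3)
macro 4: S0 reads c1=-2 → after 1×micro: -4; S1 reads c2=3 → after 2×micro: -2; S2 reads c0=-4 → after 3×micro: 3 ⇒ (c0=-4, c1=-2, c2=3)
macro 5: S0 reads c1=-2 → after 1×micro: -4; S1 reads c2=3 → after 2×micro: -2; S2 reads c0=-4 → after 3×micro: 3 ⇒ (c0=-4, c1=-2, c2=3)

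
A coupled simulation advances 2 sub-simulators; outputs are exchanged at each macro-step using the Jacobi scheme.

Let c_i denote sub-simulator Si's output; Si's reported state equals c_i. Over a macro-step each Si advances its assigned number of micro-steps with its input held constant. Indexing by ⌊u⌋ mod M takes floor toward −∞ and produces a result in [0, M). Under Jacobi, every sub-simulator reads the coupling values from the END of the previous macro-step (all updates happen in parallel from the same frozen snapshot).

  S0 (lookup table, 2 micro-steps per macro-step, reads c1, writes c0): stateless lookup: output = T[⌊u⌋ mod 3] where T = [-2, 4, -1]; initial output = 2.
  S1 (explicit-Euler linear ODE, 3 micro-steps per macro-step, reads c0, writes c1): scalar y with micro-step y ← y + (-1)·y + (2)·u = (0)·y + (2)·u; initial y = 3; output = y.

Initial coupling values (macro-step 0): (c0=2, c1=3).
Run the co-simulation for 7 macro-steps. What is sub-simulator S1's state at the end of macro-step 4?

S1 state at macro-step 4 = -2

macro 1: S0 reads c1=3 → after 2×micro: -2; S1 reads c0=2 → after 3×micro: 4 ⇒ (c0=-2, c1=4)
macro 2: S0 reads c1=4 → after 2×micro: 4; S1 reads c0=-2 → after 3×micro: -4 ⇒ (c0=4, c1=-4)
macro 3: S0 reads c1=-4 → after 2×micro: -1; S1 reads c0=4 → after 3×micro: 8 ⇒ (c0=-1, c1=8)
macro 4: S0 reads c1=8 → after 2×micro: -1; S1 reads c0=-1 → after 3×micro: -2 ⇒ (c0=-1, c1=-2)
macro 5: S0 reads c1=-2 → after 2×micro: 4; S1 reads c0=-1 → after 3×micro: -2 ⇒ (c0=4, c1=-2)
macro 6: S0 reads c1=-2 → after 2×micro: 4; S1 reads c0=4 → after 3×micro: 8 ⇒ (c0=4, c1=8)
macro 7: S0 reads c1=8 → after 2×micro: -1; S1 reads c0=4 → after 3×micro: 8 ⇒ (c0=-1, c1=8)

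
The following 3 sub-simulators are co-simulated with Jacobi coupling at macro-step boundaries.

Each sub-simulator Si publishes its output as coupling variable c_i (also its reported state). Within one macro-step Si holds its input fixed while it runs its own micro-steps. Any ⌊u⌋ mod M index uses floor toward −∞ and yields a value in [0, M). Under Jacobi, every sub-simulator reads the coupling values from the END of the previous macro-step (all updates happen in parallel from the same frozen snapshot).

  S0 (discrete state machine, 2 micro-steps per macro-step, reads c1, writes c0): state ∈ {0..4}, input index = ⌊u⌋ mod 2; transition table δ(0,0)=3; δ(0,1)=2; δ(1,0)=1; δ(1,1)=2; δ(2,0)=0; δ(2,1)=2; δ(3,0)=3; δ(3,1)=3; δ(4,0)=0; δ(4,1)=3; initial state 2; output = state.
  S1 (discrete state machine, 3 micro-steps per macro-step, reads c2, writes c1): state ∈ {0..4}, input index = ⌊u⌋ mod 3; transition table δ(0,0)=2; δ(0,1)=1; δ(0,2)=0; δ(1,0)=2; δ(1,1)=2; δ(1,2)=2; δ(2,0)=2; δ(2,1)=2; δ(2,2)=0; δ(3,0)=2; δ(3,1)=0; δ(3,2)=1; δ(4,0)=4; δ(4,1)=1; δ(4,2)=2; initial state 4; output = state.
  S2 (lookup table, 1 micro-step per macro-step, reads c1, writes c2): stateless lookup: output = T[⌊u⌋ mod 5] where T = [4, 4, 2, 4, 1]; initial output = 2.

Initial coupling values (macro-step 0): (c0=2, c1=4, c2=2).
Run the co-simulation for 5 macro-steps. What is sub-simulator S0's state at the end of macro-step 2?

macro 1: S0 reads c1=4 → after 2×micro: 3; S1 reads c2=2 → after 3×micro: 0; S2 reads c1=4 → after 1×micro: 1 ⇒ (c0=3, c1=0, c2=1)
macro 2: S0 reads c1=0 → after 2×micro: 3; S1 reads c2=1 → after 3×micro: 2; S2 reads c1=0 → after 1×micro: 4 ⇒ (c0=3, c1=2, c2=4)
macro 3: S0 reads c1=2 → after 2×micro: 3; S1 reads c2=4 → after 3×micro: 2; S2 reads c1=2 → after 1×micro: 2 ⇒ (c0=3, c1=2, c2=2)
macro 4: S0 reads c1=2 → after 2×micro: 3; S1 reads c2=2 → after 3×micro: 0; S2 reads c1=2 → after 1×micro: 2 ⇒ (c0=3, c1=0, c2=2)
macro 5: S0 reads c1=0 → after 2×micro: 3; S1 reads c2=2 → after 3×micro: 0; S2 reads c1=0 → after 1×micro: 4 ⇒ (c0=3, c1=0, c2=4)

S0 state at macro-step 2 = 3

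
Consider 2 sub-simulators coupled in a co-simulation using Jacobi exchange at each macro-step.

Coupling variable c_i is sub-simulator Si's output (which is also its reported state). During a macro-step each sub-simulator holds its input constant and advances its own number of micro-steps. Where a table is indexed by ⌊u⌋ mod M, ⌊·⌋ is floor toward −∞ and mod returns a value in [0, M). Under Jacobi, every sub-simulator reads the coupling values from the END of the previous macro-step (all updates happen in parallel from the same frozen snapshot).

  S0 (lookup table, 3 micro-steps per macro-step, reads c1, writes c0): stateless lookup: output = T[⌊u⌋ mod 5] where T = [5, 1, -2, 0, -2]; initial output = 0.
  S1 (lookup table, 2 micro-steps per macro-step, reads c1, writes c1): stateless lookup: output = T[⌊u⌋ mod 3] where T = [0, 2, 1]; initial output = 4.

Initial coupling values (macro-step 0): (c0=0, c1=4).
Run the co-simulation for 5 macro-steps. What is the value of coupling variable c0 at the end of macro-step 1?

c0 at macro-step 1 = -2

macro 1: S0 reads c1=4 → after 3×micro: -2; S1 reads c1=4 → after 2×micro: 2 ⇒ (c0=-2, c1=2)
macro 2: S0 reads c1=2 → after 3×micro: -2; S1 reads c1=2 → after 2×micro: 1 ⇒ (c0=-2, c1=1)
macro 3: S0 reads c1=1 → after 3×micro: 1; S1 reads c1=1 → after 2×micro: 2 ⇒ (c0=1, c1=2)
macro 4: S0 reads c1=2 → after 3×micro: -2; S1 reads c1=2 → after 2×micro: 1 ⇒ (c0=-2, c1=1)
macro 5: S0 reads c1=1 → after 3×micro: 1; S1 reads c1=1 → after 2×micro: 2 ⇒ (c0=1, c1=2)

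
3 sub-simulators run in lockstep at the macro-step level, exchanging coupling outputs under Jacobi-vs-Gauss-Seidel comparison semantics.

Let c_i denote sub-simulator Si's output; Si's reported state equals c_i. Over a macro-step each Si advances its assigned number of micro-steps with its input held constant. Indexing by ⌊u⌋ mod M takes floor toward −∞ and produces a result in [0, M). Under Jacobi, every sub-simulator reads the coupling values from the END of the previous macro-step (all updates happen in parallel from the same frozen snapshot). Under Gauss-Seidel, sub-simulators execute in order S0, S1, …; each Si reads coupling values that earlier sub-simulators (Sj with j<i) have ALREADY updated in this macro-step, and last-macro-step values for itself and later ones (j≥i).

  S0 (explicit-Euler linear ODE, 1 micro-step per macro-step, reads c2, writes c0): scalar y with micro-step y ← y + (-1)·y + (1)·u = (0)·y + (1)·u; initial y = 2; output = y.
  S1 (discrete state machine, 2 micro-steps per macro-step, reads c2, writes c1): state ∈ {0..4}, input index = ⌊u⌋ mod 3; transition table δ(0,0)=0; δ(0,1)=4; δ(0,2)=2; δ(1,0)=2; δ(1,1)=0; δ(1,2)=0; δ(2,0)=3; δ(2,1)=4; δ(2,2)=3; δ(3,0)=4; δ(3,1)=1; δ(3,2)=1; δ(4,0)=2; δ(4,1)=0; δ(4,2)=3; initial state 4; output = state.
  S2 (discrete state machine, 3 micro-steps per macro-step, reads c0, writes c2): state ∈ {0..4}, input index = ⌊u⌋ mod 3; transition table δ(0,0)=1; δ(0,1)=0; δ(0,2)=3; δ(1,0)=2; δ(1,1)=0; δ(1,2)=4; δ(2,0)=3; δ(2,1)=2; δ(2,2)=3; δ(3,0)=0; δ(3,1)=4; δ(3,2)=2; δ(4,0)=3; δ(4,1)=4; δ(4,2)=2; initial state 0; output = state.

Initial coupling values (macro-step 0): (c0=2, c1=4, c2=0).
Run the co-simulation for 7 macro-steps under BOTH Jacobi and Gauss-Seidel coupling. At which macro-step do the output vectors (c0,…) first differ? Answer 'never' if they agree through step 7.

first divergence at macro-step: 3

[Jacobi] macro 1: S0 reads c2=0 → after 1×micro: 0; S1 reads c2=0 → after 2×micro: 3; S2 reads c0=2 → after 3×micro: 3 ⇒ (c0=0, c1=3, c2=3)
[Jacobi] macro 2: S0 reads c2=3 → after 1×micro: 3; S1 reads c2=3 → after 2×micro: 2; S2 reads c0=0 → after 3×micro: 2 ⇒ (c0=3, c1=2, c2=2)
[Jacobi] macro 3: S0 reads c2=2 → after 1×micro: 2; S1 reads c2=2 → after 2×micro: 1; S2 reads c0=3 → after 3×micro: 1 ⇒ (c0=2, c1=1, c2=1)
[Jacobi] macro 4: S0 reads c2=1 → after 1×micro: 1; S1 reads c2=1 → after 2×micro: 4; S2 reads c0=2 → after 3×micro: 3 ⇒ (c0=1, c1=4, c2=3)
[Jacobi] macro 5: S0 reads c2=3 → after 1×micro: 3; S1 reads c2=3 → after 2×micro: 3; S2 reads c0=1 → after 3×micro: 4 ⇒ (c0=3, c1=3, c2=4)
[Jacobi] macro 6: S0 reads c2=4 → after 1×micro: 4; S1 reads c2=4 → after 2×micro: 0; S2 reads c0=3 → after 3×micro: 1 ⇒ (c0=4, c1=0, c2=1)
[Jacobi] macro 7: S0 reads c2=1 → after 1×micro: 1; S1 reads c2=1 → after 2×micro: 0; S2 reads c0=4 → after 3×micro: 0 ⇒ (c0=1, c1=0, c2=0)
[Gauss-Seidel] macro 1: S0 reads c2=0 → after 1×micro: 0; S1 reads c2=0 → after 2×micro: 3; S2 reads c0=0 → after 3×micro: 3 ⇒ (c0=0, c1=3, c2=3)
[Gauss-Seidel] macro 2: S0 reads c2=3 → after 1×micro: 3; S1 reads c2=3 → after 2×micro: 2; S2 reads c0=3 → after 3×micro: 2 ⇒ (c0=3, c1=2, c2=2)
[Gauss-Seidel] macro 3: S0 reads c2=2 → after 1×micro: 2; S1 reads c2=2 → after 2×micro: 1; S2 reads c0=2 → after 3×micro: 3 ⇒ (c0=2, c1=1, c2=3)
[Gauss-Seidel] macro 4: S0 reads c2=3 → after 1×micro: 3; S1 reads c2=3 → after 2×micro: 3; S2 reads c0=3 → after 3×micro: 2 ⇒ (c0=3, c1=3, c2=2)
[Gauss-Seidel] macro 5: S0 reads c2=2 → after 1×micro: 2; S1 reads c2=2 → after 2×micro: 0; S2 reads c0=2 → after 3×micro: 3 ⇒ (c0=2, c1=0, c2=3)
[Gauss-Seidel] macro 6: S0 reads c2=3 → after 1×micro: 3; S1 reads c2=3 → after 2×micro: 0; S2 reads c0=3 → after 3×micro: 2 ⇒ (c0=3, c1=0, c2=2)
[Gauss-Seidel] macro 7: S0 reads c2=2 → after 1×micro: 2; S1 reads c2=2 → after 2×micro: 3; S2 reads c0=2 → after 3×micro: 3 ⇒ (c0=2, c1=3, c2=3)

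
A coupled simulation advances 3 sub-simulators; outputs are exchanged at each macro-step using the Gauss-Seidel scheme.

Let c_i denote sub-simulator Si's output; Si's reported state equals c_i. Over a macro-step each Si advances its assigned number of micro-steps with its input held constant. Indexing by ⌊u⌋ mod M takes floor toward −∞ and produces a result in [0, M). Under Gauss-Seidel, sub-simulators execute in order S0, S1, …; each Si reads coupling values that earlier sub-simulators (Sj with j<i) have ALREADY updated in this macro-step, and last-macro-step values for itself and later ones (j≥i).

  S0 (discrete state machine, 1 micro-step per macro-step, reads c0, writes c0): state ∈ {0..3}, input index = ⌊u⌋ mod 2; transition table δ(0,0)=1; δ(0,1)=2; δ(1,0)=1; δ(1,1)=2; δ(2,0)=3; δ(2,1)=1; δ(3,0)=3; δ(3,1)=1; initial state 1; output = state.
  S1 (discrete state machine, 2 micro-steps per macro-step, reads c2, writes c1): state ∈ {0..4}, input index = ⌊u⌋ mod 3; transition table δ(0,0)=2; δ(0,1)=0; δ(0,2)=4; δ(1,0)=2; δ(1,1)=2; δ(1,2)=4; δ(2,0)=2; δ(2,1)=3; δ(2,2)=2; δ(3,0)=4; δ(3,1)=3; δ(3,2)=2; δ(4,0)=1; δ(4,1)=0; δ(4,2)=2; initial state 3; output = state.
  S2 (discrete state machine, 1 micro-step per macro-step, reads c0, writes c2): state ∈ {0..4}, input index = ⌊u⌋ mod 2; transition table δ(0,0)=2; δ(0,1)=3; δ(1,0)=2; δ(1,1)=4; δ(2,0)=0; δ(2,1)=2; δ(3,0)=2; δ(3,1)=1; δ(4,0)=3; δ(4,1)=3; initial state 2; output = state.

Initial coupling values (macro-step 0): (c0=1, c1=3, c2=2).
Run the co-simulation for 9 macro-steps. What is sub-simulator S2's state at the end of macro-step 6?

S2 state at macro-step 6 = 2

macro 1: S0 reads c0=1 → after 1×micro: 2; S1 reads c2=2 → after 2×micro: 2; S2 reads c0=2 → after 1×micro: 0 ⇒ (c0=2, c1=2, c2=0)
macro 2: S0 reads c0=2 → after 1×micro: 3; S1 reads c2=0 → after 2×micro: 2; S2 reads c0=3 → after 1×micro: 3 ⇒ (c0=3, c1=2, c2=3)
macro 3: S0 reads c0=3 → after 1×micro: 1; S1 reads c2=3 → after 2×micro: 2; S2 reads c0=1 → after 1×micro: 1 ⇒ (c0=1, c1=2, c2=1)
macro 4: S0 reads c0=1 → after 1×micro: 2; S1 reads c2=1 → after 2×micro: 3; S2 reads c0=2 → after 1×micro: 2 ⇒ (c0=2, c1=3, c2=2)
macro 5: S0 reads c0=2 → after 1×micro: 3; S1 reads c2=2 → after 2×micro: 2; S2 reads c0=3 → after 1×micro: 2 ⇒ (c0=3, c1=2, c2=2)
macro 6: S0 reads c0=3 → after 1×micro: 1; S1 reads c2=2 → after 2×micro: 2; S2 reads c0=1 → after 1×micro: 2 ⇒ (c0=1, c1=2, c2=2)
macro 7: S0 reads c0=1 → after 1×micro: 2; S1 reads c2=2 → after 2×micro: 2; S2 reads c0=2 → after 1×micro: 0 ⇒ (c0=2, c1=2, c2=0)
macro 8: S0 reads c0=2 → after 1×micro: 3; S1 reads c2=0 → after 2×micro: 2; S2 reads c0=3 → after 1×micro: 3 ⇒ (c0=3, c1=2, c2=3)
macro 9: S0 reads c0=3 → after 1×micro: 1; S1 reads c2=3 → after 2×micro: 2; S2 reads c0=1 → after 1×micro: 1 ⇒ (c0=1, c1=2, c2=1)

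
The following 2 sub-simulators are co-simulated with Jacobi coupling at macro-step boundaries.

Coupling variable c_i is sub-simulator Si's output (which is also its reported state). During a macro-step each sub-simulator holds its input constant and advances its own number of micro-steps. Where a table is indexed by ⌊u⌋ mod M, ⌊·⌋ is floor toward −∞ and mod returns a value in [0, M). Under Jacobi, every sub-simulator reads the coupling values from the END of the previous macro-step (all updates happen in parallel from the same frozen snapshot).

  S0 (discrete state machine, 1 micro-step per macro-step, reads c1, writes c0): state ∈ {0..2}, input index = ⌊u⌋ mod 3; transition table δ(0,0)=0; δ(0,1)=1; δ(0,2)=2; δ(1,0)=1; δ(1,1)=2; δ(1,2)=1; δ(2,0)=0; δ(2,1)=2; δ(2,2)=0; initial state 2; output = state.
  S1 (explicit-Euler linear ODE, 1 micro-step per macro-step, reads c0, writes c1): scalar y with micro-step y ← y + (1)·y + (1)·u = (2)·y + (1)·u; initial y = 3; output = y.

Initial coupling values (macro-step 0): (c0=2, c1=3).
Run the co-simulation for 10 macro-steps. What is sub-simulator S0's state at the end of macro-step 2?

macro 1: S0 reads c1=3 → after 1×micro: 0; S1 reads c0=2 → after 1×micro: 8 ⇒ (c0=0, c1=8)
macro 2: S0 reads c1=8 → after 1×micro: 2; S1 reads c0=0 → after 1×micro: 16 ⇒ (c0=2, c1=16)
macro 3: S0 reads c1=16 → after 1×micro: 2; S1 reads c0=2 → after 1×micro: 34 ⇒ (c0=2, c1=34)
macro 4: S0 reads c1=34 → after 1×micro: 2; S1 reads c0=2 → after 1×micro: 70 ⇒ (c0=2, c1=70)
macro 5: S0 reads c1=70 → after 1×micro: 2; S1 reads c0=2 → after 1×micro: 142 ⇒ (c0=2, c1=142)
macro 6: S0 reads c1=142 → after 1×micro: 2; S1 reads c0=2 → after 1×micro: 286 ⇒ (c0=2, c1=286)
macro 7: S0 reads c1=286 → after 1×micro: 2; S1 reads c0=2 → after 1×micro: 574 ⇒ (c0=2, c1=574)
macro 8: S0 reads c1=574 → after 1×micro: 2; S1 reads c0=2 → after 1×micro: 1150 ⇒ (c0=2, c1=1150)
macro 9: S0 reads c1=1150 → after 1×micro: 2; S1 reads c0=2 → after 1×micro: 2302 ⇒ (c0=2, c1=2302)
macro 10: S0 reads c1=2302 → after 1×micro: 2; S1 reads c0=2 → after 1×micro: 4606 ⇒ (c0=2, c1=4606)

S0 state at macro-step 2 = 2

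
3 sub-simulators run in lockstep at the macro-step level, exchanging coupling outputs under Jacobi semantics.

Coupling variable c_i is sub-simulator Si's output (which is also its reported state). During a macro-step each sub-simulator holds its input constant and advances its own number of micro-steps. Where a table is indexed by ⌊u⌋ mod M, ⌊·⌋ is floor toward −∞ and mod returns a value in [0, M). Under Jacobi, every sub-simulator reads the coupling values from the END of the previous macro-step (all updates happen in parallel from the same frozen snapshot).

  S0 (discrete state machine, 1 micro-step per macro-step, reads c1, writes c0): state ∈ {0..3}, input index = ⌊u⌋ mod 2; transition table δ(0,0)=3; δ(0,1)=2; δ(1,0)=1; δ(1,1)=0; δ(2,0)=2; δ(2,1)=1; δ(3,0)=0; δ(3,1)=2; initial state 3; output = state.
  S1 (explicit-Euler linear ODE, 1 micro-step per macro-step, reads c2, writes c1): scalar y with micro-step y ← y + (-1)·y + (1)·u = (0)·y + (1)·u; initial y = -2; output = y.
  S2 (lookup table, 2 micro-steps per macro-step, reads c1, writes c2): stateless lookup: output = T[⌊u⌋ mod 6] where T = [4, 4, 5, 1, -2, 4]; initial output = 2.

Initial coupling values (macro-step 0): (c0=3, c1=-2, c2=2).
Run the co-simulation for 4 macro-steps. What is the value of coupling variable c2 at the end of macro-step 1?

macro 1: S0 reads c1=-2 → after 1×micro: 0; S1 reads c2=2 → after 1×micro: 2; S2 reads c1=-2 → after 2×micro: -2 ⇒ (c0=0, c1=2, c2=-2)
macro 2: S0 reads c1=2 → after 1×micro: 3; S1 reads c2=-2 → after 1×micro: -2; S2 reads c1=2 → after 2×micro: 5 ⇒ (c0=3, c1=-2, c2=5)
macro 3: S0 reads c1=-2 → after 1×micro: 0; S1 reads c2=5 → after 1×micro: 5; S2 reads c1=-2 → after 2×micro: -2 ⇒ (c0=0, c1=5, c2=-2)
macro 4: S0 reads c1=5 → after 1×micro: 2; S1 reads c2=-2 → after 1×micro: -2; S2 reads c1=5 → after 2×micro: 4 ⇒ (c0=2, c1=-2, c2=4)

c2 at macro-step 1 = -2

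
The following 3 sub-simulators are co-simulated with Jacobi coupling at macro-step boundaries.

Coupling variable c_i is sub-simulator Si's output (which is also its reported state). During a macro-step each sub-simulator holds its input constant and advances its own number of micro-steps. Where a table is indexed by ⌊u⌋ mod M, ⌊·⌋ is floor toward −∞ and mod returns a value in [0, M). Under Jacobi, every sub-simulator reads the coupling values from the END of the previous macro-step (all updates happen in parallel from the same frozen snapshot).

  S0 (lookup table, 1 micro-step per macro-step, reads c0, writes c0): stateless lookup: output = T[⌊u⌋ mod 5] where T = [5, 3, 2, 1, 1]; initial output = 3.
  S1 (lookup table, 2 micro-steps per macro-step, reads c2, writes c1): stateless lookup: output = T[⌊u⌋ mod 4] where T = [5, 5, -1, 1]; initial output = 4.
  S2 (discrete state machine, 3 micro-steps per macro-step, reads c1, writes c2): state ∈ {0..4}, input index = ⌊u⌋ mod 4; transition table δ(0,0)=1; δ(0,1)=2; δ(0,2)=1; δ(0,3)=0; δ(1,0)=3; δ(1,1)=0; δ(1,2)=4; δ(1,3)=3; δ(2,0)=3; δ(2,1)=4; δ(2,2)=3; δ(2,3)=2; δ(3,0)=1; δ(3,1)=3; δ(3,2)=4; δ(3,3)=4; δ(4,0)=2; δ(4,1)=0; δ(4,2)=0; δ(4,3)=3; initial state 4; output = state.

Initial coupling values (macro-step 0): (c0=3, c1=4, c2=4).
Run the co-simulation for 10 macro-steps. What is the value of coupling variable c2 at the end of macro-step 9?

c2 at macro-step 9 = 4

macro 1: S0 reads c0=3 → after 1×micro: 1; S1 reads c2=4 → after 2×micro: 5; S2 reads c1=4 → after 3×micro: 1 ⇒ (c0=1, c1=5, c2=1)
macro 2: S0 reads c0=1 → after 1×micro: 3; S1 reads c2=1 → after 2×micro: 5; S2 reads c1=5 → after 3×micro: 4 ⇒ (c0=3, c1=5, c2=4)
macro 3: S0 reads c0=3 → after 1×micro: 1; S1 reads c2=4 → after 2×micro: 5; S2 reads c1=5 → after 3×micro: 4 ⇒ (c0=1, c1=5, c2=4)
macro 4: S0 reads c0=1 → after 1×micro: 3; S1 reads c2=4 → after 2×micro: 5; S2 reads c1=5 → after 3×micro: 4 ⇒ (c0=3, c1=5, c2=4)
macro 5: S0 reads c0=3 → after 1×micro: 1; S1 reads c2=4 → after 2×micro: 5; S2 reads c1=5 → after 3×micro: 4 ⇒ (c0=1, c1=5, c2=4)
macro 6: S0 reads c0=1 → after 1×micro: 3; S1 reads c2=4 → after 2×micro: 5; S2 reads c1=5 → after 3×micro: 4 ⇒ (c0=3, c1=5, c2=4)
macro 7: S0 reads c0=3 → after 1×micro: 1; S1 reads c2=4 → after 2×micro: 5; S2 reads c1=5 → after 3×micro: 4 ⇒ (c0=1, c1=5, c2=4)
macro 8: S0 reads c0=1 → after 1×micro: 3; S1 reads c2=4 → after 2×micro: 5; S2 reads c1=5 → after 3×micro: 4 ⇒ (c0=3, c1=5, c2=4)
macro 9: S0 reads c0=3 → after 1×micro: 1; S1 reads c2=4 → after 2×micro: 5; S2 reads c1=5 → after 3×micro: 4 ⇒ (c0=1, c1=5, c2=4)
macro 10: S0 reads c0=1 → after 1×micro: 3; S1 reads c2=4 → after 2×micro: 5; S2 reads c1=5 → after 3×micro: 4 ⇒ (c0=3, c1=5, c2=4)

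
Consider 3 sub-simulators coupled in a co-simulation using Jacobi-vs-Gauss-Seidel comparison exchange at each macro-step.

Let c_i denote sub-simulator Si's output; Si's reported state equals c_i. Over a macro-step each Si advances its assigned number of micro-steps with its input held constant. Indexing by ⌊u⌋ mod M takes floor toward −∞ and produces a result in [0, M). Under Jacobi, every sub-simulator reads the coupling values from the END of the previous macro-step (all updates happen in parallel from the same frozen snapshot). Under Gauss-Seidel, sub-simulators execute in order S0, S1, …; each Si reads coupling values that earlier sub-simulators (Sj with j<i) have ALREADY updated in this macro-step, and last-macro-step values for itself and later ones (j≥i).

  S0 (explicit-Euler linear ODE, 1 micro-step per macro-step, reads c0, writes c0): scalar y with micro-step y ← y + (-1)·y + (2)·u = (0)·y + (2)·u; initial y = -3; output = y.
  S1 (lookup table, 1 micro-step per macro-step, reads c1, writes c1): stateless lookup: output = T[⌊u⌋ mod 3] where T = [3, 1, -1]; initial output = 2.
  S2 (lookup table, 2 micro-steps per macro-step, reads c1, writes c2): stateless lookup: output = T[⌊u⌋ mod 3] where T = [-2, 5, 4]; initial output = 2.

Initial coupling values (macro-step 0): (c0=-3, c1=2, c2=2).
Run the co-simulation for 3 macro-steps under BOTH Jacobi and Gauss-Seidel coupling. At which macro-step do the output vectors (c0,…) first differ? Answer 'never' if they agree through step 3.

first divergence at macro-step: never

[Jacobi] macro 1: S0 reads c0=-3 → after 1×micro: -6; S1 reads c1=2 → after 1×micro: -1; S2 reads c1=2 → after 2×micro: 4 ⇒ (c0=-6, c1=-1, c2=4)
[Jacobi] macro 2: S0 reads c0=-6 → after 1×micro: -12; S1 reads c1=-1 → after 1×micro: -1; S2 reads c1=-1 → after 2×micro: 4 ⇒ (c0=-12, c1=-1, c2=4)
[Jacobi] macro 3: S0 reads c0=-12 → after 1×micro: -24; S1 reads c1=-1 → after 1×micro: -1; S2 reads c1=-1 → after 2×micro: 4 ⇒ (c0=-24, c1=-1, c2=4)
[Gauss-Seidel] macro 1: S0 reads c0=-3 → after 1×micro: -6; S1 reads c1=2 → after 1×micro: -1; S2 reads c1=-1 → after 2×micro: 4 ⇒ (c0=-6, c1=-1, c2=4)
[Gauss-Seidel] macro 2: S0 reads c0=-6 → after 1×micro: -12; S1 reads c1=-1 → after 1×micro: -1; S2 reads c1=-1 → after 2×micro: 4 ⇒ (c0=-12, c1=-1, c2=4)
[Gauss-Seidel] macro 3: S0 reads c0=-12 → after 1×micro: -24; S1 reads c1=-1 → after 1×micro: -1; S2 reads c1=-1 → after 2×micro: 4 ⇒ (c0=-24, c1=-1, c2=4)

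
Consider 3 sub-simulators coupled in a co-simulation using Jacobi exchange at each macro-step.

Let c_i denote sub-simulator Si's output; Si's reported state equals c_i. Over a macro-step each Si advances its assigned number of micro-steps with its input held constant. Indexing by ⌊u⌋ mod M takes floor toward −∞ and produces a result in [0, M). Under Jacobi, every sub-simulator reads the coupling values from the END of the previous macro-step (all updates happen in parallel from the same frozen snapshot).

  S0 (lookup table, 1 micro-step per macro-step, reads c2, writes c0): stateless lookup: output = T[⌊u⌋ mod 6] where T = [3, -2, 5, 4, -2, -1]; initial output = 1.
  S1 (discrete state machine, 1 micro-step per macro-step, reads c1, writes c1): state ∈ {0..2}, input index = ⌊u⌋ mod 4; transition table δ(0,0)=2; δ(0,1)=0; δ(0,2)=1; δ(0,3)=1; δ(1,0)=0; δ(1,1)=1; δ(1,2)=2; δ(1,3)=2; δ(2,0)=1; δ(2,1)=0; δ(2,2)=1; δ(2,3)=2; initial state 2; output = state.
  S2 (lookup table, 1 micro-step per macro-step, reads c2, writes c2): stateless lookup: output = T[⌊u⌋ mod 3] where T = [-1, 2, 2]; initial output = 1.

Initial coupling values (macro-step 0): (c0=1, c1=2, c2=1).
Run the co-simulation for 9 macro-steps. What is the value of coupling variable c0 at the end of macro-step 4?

macro 1: S0 reads c2=1 → after 1×micro: -2; S1 reads c1=2 → after 1×micro: 1; S2 reads c2=1 → after 1×micro: 2 ⇒ (c0=-2, c1=1, c2=2)
macro 2: S0 reads c2=2 → after 1×micro: 5; S1 reads c1=1 → after 1×micro: 1; S2 reads c2=2 → after 1×micro: 2 ⇒ (c0=5, c1=1, c2=2)
macro 3: S0 reads c2=2 → after 1×micro: 5; S1 reads c1=1 → after 1×micro: 1; S2 reads c2=2 → after 1×micro: 2 ⇒ (c0=5, c1=1, c2=2)
macro 4: S0 reads c2=2 → after 1×micro: 5; S1 reads c1=1 → after 1×micro: 1; S2 reads c2=2 → after 1×micro: 2 ⇒ (c0=5, c1=1, c2=2)
macro 5: S0 reads c2=2 → after 1×micro: 5; S1 reads c1=1 → after 1×micro: 1; S2 reads c2=2 → after 1×micro: 2 ⇒ (c0=5, c1=1, c2=2)
macro 6: S0 reads c2=2 → after 1×micro: 5; S1 reads c1=1 → after 1×micro: 1; S2 reads c2=2 → after 1×micro: 2 ⇒ (c0=5, c1=1, c2=2)
macro 7: S0 reads c2=2 → after 1×micro: 5; S1 reads c1=1 → after 1×micro: 1; S2 reads c2=2 → after 1×micro: 2 ⇒ (c0=5, c1=1, c2=2)
macro 8: S0 reads c2=2 → after 1×micro: 5; S1 reads c1=1 → after 1×micro: 1; S2 reads c2=2 → after 1×micro: 2 ⇒ (c0=5, c1=1, c2=2)
macro 9: S0 reads c2=2 → after 1×micro: 5; S1 reads c1=1 → after 1×micro: 1; S2 reads c2=2 → after 1×micro: 2 ⇒ (c0=5, c1=1, c2=2)

c0 at macro-step 4 = 5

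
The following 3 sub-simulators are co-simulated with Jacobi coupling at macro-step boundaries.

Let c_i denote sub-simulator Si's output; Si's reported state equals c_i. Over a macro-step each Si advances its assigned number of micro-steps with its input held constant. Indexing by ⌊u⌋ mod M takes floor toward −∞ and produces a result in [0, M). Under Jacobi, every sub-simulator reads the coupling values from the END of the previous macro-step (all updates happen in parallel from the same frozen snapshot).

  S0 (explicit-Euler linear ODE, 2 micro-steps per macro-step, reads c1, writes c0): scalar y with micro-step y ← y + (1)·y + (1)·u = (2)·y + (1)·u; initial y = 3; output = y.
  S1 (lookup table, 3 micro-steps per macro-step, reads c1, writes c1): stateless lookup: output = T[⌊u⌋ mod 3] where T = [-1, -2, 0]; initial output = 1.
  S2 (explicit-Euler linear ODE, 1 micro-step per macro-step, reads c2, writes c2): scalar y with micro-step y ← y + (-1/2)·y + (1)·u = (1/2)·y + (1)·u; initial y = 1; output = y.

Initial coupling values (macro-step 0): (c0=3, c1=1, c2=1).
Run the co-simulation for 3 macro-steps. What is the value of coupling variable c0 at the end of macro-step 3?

macro 1: S0 reads c1=1 → after 2×micro: 15; S1 reads c1=1 → after 3×micro: -2; S2 reads c2=1 → after 1×micro: 3/2 ⇒ (c0=15, c1=-2, c2=3/2)
macro 2: S0 reads c1=-2 → after 2×micro: 54; S1 reads c1=-2 → after 3×micro: -2; S2 reads c2=3/2 → after 1×micro: 9/4 ⇒ (c0=54, c1=-2, c2=9/4)
macro 3: S0 reads c1=-2 → after 2×micro: 210; S1 reads c1=-2 → after 3×micro: -2; S2 reads c2=9/4 → after 1×micro: 27/8 ⇒ (c0=210, c1=-2, c2=27/8)

c0 at macro-step 3 = 210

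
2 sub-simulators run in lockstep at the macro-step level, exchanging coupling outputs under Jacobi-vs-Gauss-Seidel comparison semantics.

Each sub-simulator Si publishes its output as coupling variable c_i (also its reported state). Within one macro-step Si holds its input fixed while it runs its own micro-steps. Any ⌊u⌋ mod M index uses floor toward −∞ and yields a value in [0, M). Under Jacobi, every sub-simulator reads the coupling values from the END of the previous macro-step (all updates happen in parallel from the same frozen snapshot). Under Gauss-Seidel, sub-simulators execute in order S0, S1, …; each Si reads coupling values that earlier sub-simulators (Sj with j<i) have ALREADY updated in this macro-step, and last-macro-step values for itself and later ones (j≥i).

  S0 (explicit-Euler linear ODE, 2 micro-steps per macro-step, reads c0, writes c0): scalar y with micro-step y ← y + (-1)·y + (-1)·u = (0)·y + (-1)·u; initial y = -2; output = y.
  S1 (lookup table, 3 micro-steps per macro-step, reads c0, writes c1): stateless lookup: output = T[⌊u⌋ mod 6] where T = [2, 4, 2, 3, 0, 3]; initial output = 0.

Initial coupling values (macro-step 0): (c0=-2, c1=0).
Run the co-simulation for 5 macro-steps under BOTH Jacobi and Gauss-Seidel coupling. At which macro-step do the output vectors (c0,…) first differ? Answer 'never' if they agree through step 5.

first divergence at macro-step: 1

[Jacobi] macro 1: S0 reads c0=-2 → after 2×micro: 2; S1 reads c0=-2 → after 3×micro: 0 ⇒ (c0=2, c1=0)
[Jacobi] macro 2: S0 reads c0=2 → after 2×micro: -2; S1 reads c0=2 → after 3×micro: 2 ⇒ (c0=-2, c1=2)
[Jacobi] macro 3: S0 reads c0=-2 → after 2×micro: 2; S1 reads c0=-2 → after 3×micro: 0 ⇒ (c0=2, c1=0)
[Jacobi] macro 4: S0 reads c0=2 → after 2×micro: -2; S1 reads c0=2 → after 3×micro: 2 ⇒ (c0=-2, c1=2)
[Jacobi] macro 5: S0 reads c0=-2 → after 2×micro: 2; S1 reads c0=-2 → after 3×micro: 0 ⇒ (c0=2, c1=0)
[Gauss-Seidel] macro 1: S0 reads c0=-2 → after 2×micro: 2; S1 reads c0=2 → after 3×micro: 2 ⇒ (c0=2, c1=2)
[Gauss-Seidel] macro 2: S0 reads c0=2 → after 2×micro: -2; S1 reads c0=-2 → after 3×micro: 0 ⇒ (c0=-2, c1=0)
[Gauss-Seidel] macro 3: S0 reads c0=-2 → after 2×micro: 2; S1 reads c0=2 → after 3×micro: 2 ⇒ (c0=2, c1=2)
[Gauss-Seidel] macro 4: S0 reads c0=2 → after 2×micro: -2; S1 reads c0=-2 → after 3×micro: 0 ⇒ (c0=-2, c1=0)
[Gauss-Seidel] macro 5: S0 reads c0=-2 → after 2×micro: 2; S1 reads c0=2 → after 3×micro: 2 ⇒ (c0=2, c1=2)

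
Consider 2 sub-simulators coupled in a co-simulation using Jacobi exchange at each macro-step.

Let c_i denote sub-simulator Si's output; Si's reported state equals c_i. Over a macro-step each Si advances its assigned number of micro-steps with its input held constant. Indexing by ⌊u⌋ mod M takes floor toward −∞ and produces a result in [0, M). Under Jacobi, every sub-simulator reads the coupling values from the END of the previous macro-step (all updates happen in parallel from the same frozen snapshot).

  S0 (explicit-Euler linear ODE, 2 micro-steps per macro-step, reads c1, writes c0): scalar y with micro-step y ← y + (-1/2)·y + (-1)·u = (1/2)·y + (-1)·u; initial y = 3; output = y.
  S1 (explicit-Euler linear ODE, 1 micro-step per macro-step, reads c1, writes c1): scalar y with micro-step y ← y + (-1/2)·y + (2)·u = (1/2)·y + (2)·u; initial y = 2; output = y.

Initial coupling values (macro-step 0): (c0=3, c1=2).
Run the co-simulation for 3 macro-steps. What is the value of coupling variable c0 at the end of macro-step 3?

c0 at macro-step 3 = -1329/64

macro 1: S0 reads c1=2 → after 2×micro: -9/4; S1 reads c1=2 → after 1×micro: 5 ⇒ (c0=-9/4, c1=5)
macro 2: S0 reads c1=5 → after 2×micro: -129/16; S1 reads c1=5 → after 1×micro: 25/2 ⇒ (c0=-129/16, c1=25/2)
macro 3: S0 reads c1=25/2 → after 2×micro: -1329/64; S1 reads c1=25/2 → after 1×micro: 125/4 ⇒ (c0=-1329/64, c1=125/4)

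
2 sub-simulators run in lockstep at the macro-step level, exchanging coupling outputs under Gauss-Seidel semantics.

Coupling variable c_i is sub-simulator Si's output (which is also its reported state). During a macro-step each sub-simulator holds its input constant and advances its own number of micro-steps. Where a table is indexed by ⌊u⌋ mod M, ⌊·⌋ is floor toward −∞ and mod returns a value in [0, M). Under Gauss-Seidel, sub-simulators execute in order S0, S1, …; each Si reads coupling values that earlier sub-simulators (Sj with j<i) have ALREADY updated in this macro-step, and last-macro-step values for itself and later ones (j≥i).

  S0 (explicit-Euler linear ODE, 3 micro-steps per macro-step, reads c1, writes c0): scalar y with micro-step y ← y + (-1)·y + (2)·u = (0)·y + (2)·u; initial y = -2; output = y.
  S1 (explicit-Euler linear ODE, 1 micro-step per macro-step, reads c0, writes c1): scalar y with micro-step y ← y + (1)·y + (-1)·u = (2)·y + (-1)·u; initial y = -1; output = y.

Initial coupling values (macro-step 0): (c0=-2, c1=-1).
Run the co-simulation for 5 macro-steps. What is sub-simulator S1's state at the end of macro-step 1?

macro 1: S0 reads c1=-1 → after 3×micro: -2; S1 reads c0=-2 → after 1×micro: 0 ⇒ (c0=-2, c1=0)
macro 2: S0 reads c1=0 → after 3×micro: 0; S1 reads c0=0 → after 1×micro: 0 ⇒ (c0=0, c1=0)
macro 3: S0 reads c1=0 → after 3×micro: 0; S1 reads c0=0 → after 1×micro: 0 ⇒ (c0=0, c1=0)
macro 4: S0 reads c1=0 → after 3×micro: 0; S1 reads c0=0 → after 1×micro: 0 ⇒ (c0=0, c1=0)
macro 5: S0 reads c1=0 → after 3×micro: 0; S1 reads c0=0 → after 1×micro: 0 ⇒ (c0=0, c1=0)

S1 state at macro-step 1 = 0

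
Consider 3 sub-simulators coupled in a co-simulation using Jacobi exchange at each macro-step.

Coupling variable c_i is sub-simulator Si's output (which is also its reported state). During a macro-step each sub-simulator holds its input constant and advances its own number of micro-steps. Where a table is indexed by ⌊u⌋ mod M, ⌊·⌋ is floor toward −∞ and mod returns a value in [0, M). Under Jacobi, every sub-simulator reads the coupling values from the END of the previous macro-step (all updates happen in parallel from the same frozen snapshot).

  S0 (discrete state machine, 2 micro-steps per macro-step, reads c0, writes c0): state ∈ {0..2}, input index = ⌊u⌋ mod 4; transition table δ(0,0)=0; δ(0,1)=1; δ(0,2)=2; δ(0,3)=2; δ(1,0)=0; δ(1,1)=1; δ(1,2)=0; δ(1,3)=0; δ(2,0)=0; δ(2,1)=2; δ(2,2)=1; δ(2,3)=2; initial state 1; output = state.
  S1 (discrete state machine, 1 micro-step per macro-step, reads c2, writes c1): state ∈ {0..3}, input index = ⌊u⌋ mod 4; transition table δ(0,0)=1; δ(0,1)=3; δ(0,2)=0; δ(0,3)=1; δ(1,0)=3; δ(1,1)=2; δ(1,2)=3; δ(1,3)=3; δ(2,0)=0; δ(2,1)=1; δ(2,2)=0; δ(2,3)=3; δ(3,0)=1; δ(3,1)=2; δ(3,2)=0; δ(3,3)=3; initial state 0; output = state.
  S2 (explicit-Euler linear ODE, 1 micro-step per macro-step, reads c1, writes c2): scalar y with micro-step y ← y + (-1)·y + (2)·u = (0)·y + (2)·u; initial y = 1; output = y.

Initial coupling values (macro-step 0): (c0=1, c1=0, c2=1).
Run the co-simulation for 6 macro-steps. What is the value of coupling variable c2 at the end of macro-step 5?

c2 at macro-step 5 = 0

macro 1: S0 reads c0=1 → after 2×micro: 1; S1 reads c2=1 → after 1×micro: 3; S2 reads c1=0 → after 1×micro: 0 ⇒ (c0=1, c1=3, c2=0)
macro 2: S0 reads c0=1 → after 2×micro: 1; S1 reads c2=0 → after 1×micro: 1; S2 reads c1=3 → after 1×micro: 6 ⇒ (c0=1, c1=1, c2=6)
macro 3: S0 reads c0=1 → after 2×micro: 1; S1 reads c2=6 → after 1×micro: 3; S2 reads c1=1 → after 1×micro: 2 ⇒ (c0=1, c1=3, c2=2)
macro 4: S0 reads c0=1 → after 2×micro: 1; S1 reads c2=2 → after 1×micro: 0; S2 reads c1=3 → after 1×micro: 6 ⇒ (c0=1, c1=0, c2=6)
macro 5: S0 reads c0=1 → after 2×micro: 1; S1 reads c2=6 → after 1×micro: 0; S2 reads c1=0 → after 1×micro: 0 ⇒ (c0=1, c1=0, c2=0)
macro 6: S0 reads c0=1 → after 2×micro: 1; S1 reads c2=0 → after 1×micro: 1; S2 reads c1=0 → after 1×micro: 0 ⇒ (c0=1, c1=1, c2=0)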